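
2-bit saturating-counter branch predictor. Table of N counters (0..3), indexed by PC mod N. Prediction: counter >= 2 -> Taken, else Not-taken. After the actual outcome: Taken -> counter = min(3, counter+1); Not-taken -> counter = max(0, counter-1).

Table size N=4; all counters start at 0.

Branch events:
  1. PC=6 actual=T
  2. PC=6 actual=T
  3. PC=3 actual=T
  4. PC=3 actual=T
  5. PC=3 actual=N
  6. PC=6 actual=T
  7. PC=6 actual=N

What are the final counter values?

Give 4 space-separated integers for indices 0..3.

Ev 1: PC=6 idx=2 pred=N actual=T -> ctr[2]=1
Ev 2: PC=6 idx=2 pred=N actual=T -> ctr[2]=2
Ev 3: PC=3 idx=3 pred=N actual=T -> ctr[3]=1
Ev 4: PC=3 idx=3 pred=N actual=T -> ctr[3]=2
Ev 5: PC=3 idx=3 pred=T actual=N -> ctr[3]=1
Ev 6: PC=6 idx=2 pred=T actual=T -> ctr[2]=3
Ev 7: PC=6 idx=2 pred=T actual=N -> ctr[2]=2

Answer: 0 0 2 1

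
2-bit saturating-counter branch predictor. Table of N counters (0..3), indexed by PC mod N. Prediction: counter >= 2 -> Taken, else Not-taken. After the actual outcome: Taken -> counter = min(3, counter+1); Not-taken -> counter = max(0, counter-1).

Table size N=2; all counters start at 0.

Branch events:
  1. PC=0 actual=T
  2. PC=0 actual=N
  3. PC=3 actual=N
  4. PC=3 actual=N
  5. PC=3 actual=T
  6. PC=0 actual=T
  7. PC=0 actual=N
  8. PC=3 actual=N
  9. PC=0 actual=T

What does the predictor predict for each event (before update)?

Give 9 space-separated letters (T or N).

Ev 1: PC=0 idx=0 pred=N actual=T -> ctr[0]=1
Ev 2: PC=0 idx=0 pred=N actual=N -> ctr[0]=0
Ev 3: PC=3 idx=1 pred=N actual=N -> ctr[1]=0
Ev 4: PC=3 idx=1 pred=N actual=N -> ctr[1]=0
Ev 5: PC=3 idx=1 pred=N actual=T -> ctr[1]=1
Ev 6: PC=0 idx=0 pred=N actual=T -> ctr[0]=1
Ev 7: PC=0 idx=0 pred=N actual=N -> ctr[0]=0
Ev 8: PC=3 idx=1 pred=N actual=N -> ctr[1]=0
Ev 9: PC=0 idx=0 pred=N actual=T -> ctr[0]=1

Answer: N N N N N N N N N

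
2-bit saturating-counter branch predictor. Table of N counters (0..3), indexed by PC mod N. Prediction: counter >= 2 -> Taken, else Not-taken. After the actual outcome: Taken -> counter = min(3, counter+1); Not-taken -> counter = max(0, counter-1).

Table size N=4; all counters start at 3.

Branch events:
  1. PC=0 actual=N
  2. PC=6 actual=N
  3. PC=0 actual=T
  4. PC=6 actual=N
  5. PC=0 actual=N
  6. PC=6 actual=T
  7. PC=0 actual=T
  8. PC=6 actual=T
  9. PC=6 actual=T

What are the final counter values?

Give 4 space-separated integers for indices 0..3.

Answer: 3 3 3 3

Derivation:
Ev 1: PC=0 idx=0 pred=T actual=N -> ctr[0]=2
Ev 2: PC=6 idx=2 pred=T actual=N -> ctr[2]=2
Ev 3: PC=0 idx=0 pred=T actual=T -> ctr[0]=3
Ev 4: PC=6 idx=2 pred=T actual=N -> ctr[2]=1
Ev 5: PC=0 idx=0 pred=T actual=N -> ctr[0]=2
Ev 6: PC=6 idx=2 pred=N actual=T -> ctr[2]=2
Ev 7: PC=0 idx=0 pred=T actual=T -> ctr[0]=3
Ev 8: PC=6 idx=2 pred=T actual=T -> ctr[2]=3
Ev 9: PC=6 idx=2 pred=T actual=T -> ctr[2]=3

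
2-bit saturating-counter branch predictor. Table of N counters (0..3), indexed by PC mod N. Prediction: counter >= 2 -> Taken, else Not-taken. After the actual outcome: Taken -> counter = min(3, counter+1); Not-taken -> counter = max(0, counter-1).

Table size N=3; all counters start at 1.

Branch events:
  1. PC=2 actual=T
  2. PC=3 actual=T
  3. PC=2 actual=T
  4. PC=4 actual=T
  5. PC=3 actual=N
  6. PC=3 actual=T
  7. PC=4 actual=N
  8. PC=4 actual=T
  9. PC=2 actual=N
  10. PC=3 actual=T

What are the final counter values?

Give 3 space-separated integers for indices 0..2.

Ev 1: PC=2 idx=2 pred=N actual=T -> ctr[2]=2
Ev 2: PC=3 idx=0 pred=N actual=T -> ctr[0]=2
Ev 3: PC=2 idx=2 pred=T actual=T -> ctr[2]=3
Ev 4: PC=4 idx=1 pred=N actual=T -> ctr[1]=2
Ev 5: PC=3 idx=0 pred=T actual=N -> ctr[0]=1
Ev 6: PC=3 idx=0 pred=N actual=T -> ctr[0]=2
Ev 7: PC=4 idx=1 pred=T actual=N -> ctr[1]=1
Ev 8: PC=4 idx=1 pred=N actual=T -> ctr[1]=2
Ev 9: PC=2 idx=2 pred=T actual=N -> ctr[2]=2
Ev 10: PC=3 idx=0 pred=T actual=T -> ctr[0]=3

Answer: 3 2 2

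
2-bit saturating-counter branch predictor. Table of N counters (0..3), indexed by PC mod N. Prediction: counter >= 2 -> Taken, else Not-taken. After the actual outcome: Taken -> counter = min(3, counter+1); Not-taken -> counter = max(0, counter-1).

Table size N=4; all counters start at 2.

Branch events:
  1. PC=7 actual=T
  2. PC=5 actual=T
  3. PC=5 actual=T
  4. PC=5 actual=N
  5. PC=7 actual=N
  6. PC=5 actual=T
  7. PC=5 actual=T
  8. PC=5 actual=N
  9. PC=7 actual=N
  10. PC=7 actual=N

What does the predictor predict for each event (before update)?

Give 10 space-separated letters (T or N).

Ev 1: PC=7 idx=3 pred=T actual=T -> ctr[3]=3
Ev 2: PC=5 idx=1 pred=T actual=T -> ctr[1]=3
Ev 3: PC=5 idx=1 pred=T actual=T -> ctr[1]=3
Ev 4: PC=5 idx=1 pred=T actual=N -> ctr[1]=2
Ev 5: PC=7 idx=3 pred=T actual=N -> ctr[3]=2
Ev 6: PC=5 idx=1 pred=T actual=T -> ctr[1]=3
Ev 7: PC=5 idx=1 pred=T actual=T -> ctr[1]=3
Ev 8: PC=5 idx=1 pred=T actual=N -> ctr[1]=2
Ev 9: PC=7 idx=3 pred=T actual=N -> ctr[3]=1
Ev 10: PC=7 idx=3 pred=N actual=N -> ctr[3]=0

Answer: T T T T T T T T T N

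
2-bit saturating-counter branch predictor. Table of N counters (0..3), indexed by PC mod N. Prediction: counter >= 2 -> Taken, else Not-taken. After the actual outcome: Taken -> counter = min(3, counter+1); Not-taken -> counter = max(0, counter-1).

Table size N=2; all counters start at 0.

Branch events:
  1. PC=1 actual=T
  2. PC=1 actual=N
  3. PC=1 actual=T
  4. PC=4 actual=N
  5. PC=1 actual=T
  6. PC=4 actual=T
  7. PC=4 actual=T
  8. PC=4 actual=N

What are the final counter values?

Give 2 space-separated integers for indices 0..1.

Ev 1: PC=1 idx=1 pred=N actual=T -> ctr[1]=1
Ev 2: PC=1 idx=1 pred=N actual=N -> ctr[1]=0
Ev 3: PC=1 idx=1 pred=N actual=T -> ctr[1]=1
Ev 4: PC=4 idx=0 pred=N actual=N -> ctr[0]=0
Ev 5: PC=1 idx=1 pred=N actual=T -> ctr[1]=2
Ev 6: PC=4 idx=0 pred=N actual=T -> ctr[0]=1
Ev 7: PC=4 idx=0 pred=N actual=T -> ctr[0]=2
Ev 8: PC=4 idx=0 pred=T actual=N -> ctr[0]=1

Answer: 1 2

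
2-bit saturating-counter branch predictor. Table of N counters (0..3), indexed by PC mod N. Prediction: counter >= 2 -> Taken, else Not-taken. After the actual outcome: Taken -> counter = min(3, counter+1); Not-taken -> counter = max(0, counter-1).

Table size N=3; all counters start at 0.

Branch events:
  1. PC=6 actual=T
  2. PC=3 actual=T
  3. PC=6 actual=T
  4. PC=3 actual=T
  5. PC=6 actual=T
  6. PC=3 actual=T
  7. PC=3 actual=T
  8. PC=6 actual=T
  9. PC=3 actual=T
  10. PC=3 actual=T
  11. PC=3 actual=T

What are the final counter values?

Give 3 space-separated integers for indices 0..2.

Ev 1: PC=6 idx=0 pred=N actual=T -> ctr[0]=1
Ev 2: PC=3 idx=0 pred=N actual=T -> ctr[0]=2
Ev 3: PC=6 idx=0 pred=T actual=T -> ctr[0]=3
Ev 4: PC=3 idx=0 pred=T actual=T -> ctr[0]=3
Ev 5: PC=6 idx=0 pred=T actual=T -> ctr[0]=3
Ev 6: PC=3 idx=0 pred=T actual=T -> ctr[0]=3
Ev 7: PC=3 idx=0 pred=T actual=T -> ctr[0]=3
Ev 8: PC=6 idx=0 pred=T actual=T -> ctr[0]=3
Ev 9: PC=3 idx=0 pred=T actual=T -> ctr[0]=3
Ev 10: PC=3 idx=0 pred=T actual=T -> ctr[0]=3
Ev 11: PC=3 idx=0 pred=T actual=T -> ctr[0]=3

Answer: 3 0 0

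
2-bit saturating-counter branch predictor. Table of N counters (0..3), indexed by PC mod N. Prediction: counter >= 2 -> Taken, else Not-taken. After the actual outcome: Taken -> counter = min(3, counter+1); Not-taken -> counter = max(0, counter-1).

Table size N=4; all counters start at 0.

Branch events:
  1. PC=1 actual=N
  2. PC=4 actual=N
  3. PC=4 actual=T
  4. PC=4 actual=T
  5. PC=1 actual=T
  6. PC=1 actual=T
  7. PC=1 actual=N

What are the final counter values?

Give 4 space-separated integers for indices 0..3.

Answer: 2 1 0 0

Derivation:
Ev 1: PC=1 idx=1 pred=N actual=N -> ctr[1]=0
Ev 2: PC=4 idx=0 pred=N actual=N -> ctr[0]=0
Ev 3: PC=4 idx=0 pred=N actual=T -> ctr[0]=1
Ev 4: PC=4 idx=0 pred=N actual=T -> ctr[0]=2
Ev 5: PC=1 idx=1 pred=N actual=T -> ctr[1]=1
Ev 6: PC=1 idx=1 pred=N actual=T -> ctr[1]=2
Ev 7: PC=1 idx=1 pred=T actual=N -> ctr[1]=1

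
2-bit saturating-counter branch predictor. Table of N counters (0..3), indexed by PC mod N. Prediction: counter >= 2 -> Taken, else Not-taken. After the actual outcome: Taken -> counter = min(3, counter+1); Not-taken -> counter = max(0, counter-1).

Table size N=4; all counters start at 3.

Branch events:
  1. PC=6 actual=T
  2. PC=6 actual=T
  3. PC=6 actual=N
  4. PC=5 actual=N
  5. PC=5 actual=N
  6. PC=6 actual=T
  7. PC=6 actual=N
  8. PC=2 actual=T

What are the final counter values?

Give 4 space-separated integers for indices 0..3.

Answer: 3 1 3 3

Derivation:
Ev 1: PC=6 idx=2 pred=T actual=T -> ctr[2]=3
Ev 2: PC=6 idx=2 pred=T actual=T -> ctr[2]=3
Ev 3: PC=6 idx=2 pred=T actual=N -> ctr[2]=2
Ev 4: PC=5 idx=1 pred=T actual=N -> ctr[1]=2
Ev 5: PC=5 idx=1 pred=T actual=N -> ctr[1]=1
Ev 6: PC=6 idx=2 pred=T actual=T -> ctr[2]=3
Ev 7: PC=6 idx=2 pred=T actual=N -> ctr[2]=2
Ev 8: PC=2 idx=2 pred=T actual=T -> ctr[2]=3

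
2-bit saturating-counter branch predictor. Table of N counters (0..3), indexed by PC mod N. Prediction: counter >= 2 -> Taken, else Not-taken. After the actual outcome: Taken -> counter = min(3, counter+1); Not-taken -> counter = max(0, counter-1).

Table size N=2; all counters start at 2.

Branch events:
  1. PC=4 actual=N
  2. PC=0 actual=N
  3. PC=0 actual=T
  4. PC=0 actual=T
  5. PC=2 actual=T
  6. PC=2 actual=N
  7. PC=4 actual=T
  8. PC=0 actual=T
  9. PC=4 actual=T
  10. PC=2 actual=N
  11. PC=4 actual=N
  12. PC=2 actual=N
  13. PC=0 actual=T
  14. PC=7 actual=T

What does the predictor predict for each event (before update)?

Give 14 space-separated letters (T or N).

Answer: T N N N T T T T T T T N N T

Derivation:
Ev 1: PC=4 idx=0 pred=T actual=N -> ctr[0]=1
Ev 2: PC=0 idx=0 pred=N actual=N -> ctr[0]=0
Ev 3: PC=0 idx=0 pred=N actual=T -> ctr[0]=1
Ev 4: PC=0 idx=0 pred=N actual=T -> ctr[0]=2
Ev 5: PC=2 idx=0 pred=T actual=T -> ctr[0]=3
Ev 6: PC=2 idx=0 pred=T actual=N -> ctr[0]=2
Ev 7: PC=4 idx=0 pred=T actual=T -> ctr[0]=3
Ev 8: PC=0 idx=0 pred=T actual=T -> ctr[0]=3
Ev 9: PC=4 idx=0 pred=T actual=T -> ctr[0]=3
Ev 10: PC=2 idx=0 pred=T actual=N -> ctr[0]=2
Ev 11: PC=4 idx=0 pred=T actual=N -> ctr[0]=1
Ev 12: PC=2 idx=0 pred=N actual=N -> ctr[0]=0
Ev 13: PC=0 idx=0 pred=N actual=T -> ctr[0]=1
Ev 14: PC=7 idx=1 pred=T actual=T -> ctr[1]=3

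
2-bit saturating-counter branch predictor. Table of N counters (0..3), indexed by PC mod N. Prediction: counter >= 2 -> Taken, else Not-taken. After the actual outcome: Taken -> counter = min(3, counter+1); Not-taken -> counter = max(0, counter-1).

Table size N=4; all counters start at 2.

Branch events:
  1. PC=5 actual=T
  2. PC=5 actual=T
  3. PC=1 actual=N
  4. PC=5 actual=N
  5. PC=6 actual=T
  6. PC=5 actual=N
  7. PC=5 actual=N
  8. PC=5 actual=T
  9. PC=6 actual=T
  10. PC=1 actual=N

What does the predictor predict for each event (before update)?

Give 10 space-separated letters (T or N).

Answer: T T T T T N N N T N

Derivation:
Ev 1: PC=5 idx=1 pred=T actual=T -> ctr[1]=3
Ev 2: PC=5 idx=1 pred=T actual=T -> ctr[1]=3
Ev 3: PC=1 idx=1 pred=T actual=N -> ctr[1]=2
Ev 4: PC=5 idx=1 pred=T actual=N -> ctr[1]=1
Ev 5: PC=6 idx=2 pred=T actual=T -> ctr[2]=3
Ev 6: PC=5 idx=1 pred=N actual=N -> ctr[1]=0
Ev 7: PC=5 idx=1 pred=N actual=N -> ctr[1]=0
Ev 8: PC=5 idx=1 pred=N actual=T -> ctr[1]=1
Ev 9: PC=6 idx=2 pred=T actual=T -> ctr[2]=3
Ev 10: PC=1 idx=1 pred=N actual=N -> ctr[1]=0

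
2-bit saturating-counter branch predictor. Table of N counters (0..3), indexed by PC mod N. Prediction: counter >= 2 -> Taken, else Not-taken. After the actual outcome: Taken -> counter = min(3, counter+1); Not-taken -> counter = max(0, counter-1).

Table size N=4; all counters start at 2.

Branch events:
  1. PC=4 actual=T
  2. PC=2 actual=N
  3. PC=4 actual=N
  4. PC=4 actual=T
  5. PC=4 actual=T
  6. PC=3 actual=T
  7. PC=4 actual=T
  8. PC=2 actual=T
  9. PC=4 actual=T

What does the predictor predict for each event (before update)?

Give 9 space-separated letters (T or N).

Answer: T T T T T T T N T

Derivation:
Ev 1: PC=4 idx=0 pred=T actual=T -> ctr[0]=3
Ev 2: PC=2 idx=2 pred=T actual=N -> ctr[2]=1
Ev 3: PC=4 idx=0 pred=T actual=N -> ctr[0]=2
Ev 4: PC=4 idx=0 pred=T actual=T -> ctr[0]=3
Ev 5: PC=4 idx=0 pred=T actual=T -> ctr[0]=3
Ev 6: PC=3 idx=3 pred=T actual=T -> ctr[3]=3
Ev 7: PC=4 idx=0 pred=T actual=T -> ctr[0]=3
Ev 8: PC=2 idx=2 pred=N actual=T -> ctr[2]=2
Ev 9: PC=4 idx=0 pred=T actual=T -> ctr[0]=3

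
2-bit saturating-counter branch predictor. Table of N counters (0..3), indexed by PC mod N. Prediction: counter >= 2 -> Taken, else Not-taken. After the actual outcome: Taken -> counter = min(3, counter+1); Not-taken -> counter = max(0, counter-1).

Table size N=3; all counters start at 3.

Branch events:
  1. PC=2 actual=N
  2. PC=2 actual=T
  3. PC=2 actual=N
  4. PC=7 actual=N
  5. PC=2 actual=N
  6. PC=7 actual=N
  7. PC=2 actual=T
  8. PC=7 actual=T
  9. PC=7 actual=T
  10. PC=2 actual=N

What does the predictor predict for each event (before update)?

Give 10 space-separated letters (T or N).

Answer: T T T T T T N N T T

Derivation:
Ev 1: PC=2 idx=2 pred=T actual=N -> ctr[2]=2
Ev 2: PC=2 idx=2 pred=T actual=T -> ctr[2]=3
Ev 3: PC=2 idx=2 pred=T actual=N -> ctr[2]=2
Ev 4: PC=7 idx=1 pred=T actual=N -> ctr[1]=2
Ev 5: PC=2 idx=2 pred=T actual=N -> ctr[2]=1
Ev 6: PC=7 idx=1 pred=T actual=N -> ctr[1]=1
Ev 7: PC=2 idx=2 pred=N actual=T -> ctr[2]=2
Ev 8: PC=7 idx=1 pred=N actual=T -> ctr[1]=2
Ev 9: PC=7 idx=1 pred=T actual=T -> ctr[1]=3
Ev 10: PC=2 idx=2 pred=T actual=N -> ctr[2]=1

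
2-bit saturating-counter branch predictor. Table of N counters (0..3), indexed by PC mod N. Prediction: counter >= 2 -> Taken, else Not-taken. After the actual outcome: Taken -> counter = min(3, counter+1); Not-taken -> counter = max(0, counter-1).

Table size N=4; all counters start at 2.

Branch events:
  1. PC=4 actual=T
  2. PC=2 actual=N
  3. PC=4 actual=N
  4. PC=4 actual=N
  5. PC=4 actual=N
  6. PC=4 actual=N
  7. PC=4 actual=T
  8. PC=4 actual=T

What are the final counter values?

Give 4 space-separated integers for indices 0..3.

Answer: 2 2 1 2

Derivation:
Ev 1: PC=4 idx=0 pred=T actual=T -> ctr[0]=3
Ev 2: PC=2 idx=2 pred=T actual=N -> ctr[2]=1
Ev 3: PC=4 idx=0 pred=T actual=N -> ctr[0]=2
Ev 4: PC=4 idx=0 pred=T actual=N -> ctr[0]=1
Ev 5: PC=4 idx=0 pred=N actual=N -> ctr[0]=0
Ev 6: PC=4 idx=0 pred=N actual=N -> ctr[0]=0
Ev 7: PC=4 idx=0 pred=N actual=T -> ctr[0]=1
Ev 8: PC=4 idx=0 pred=N actual=T -> ctr[0]=2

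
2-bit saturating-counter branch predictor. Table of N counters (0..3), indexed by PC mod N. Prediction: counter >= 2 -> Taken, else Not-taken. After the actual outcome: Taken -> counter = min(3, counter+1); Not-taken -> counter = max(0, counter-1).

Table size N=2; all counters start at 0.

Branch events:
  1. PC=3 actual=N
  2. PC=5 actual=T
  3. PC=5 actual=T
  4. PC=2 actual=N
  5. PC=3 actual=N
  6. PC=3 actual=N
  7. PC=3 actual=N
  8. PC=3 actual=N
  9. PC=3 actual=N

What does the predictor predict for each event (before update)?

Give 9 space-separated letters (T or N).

Ev 1: PC=3 idx=1 pred=N actual=N -> ctr[1]=0
Ev 2: PC=5 idx=1 pred=N actual=T -> ctr[1]=1
Ev 3: PC=5 idx=1 pred=N actual=T -> ctr[1]=2
Ev 4: PC=2 idx=0 pred=N actual=N -> ctr[0]=0
Ev 5: PC=3 idx=1 pred=T actual=N -> ctr[1]=1
Ev 6: PC=3 idx=1 pred=N actual=N -> ctr[1]=0
Ev 7: PC=3 idx=1 pred=N actual=N -> ctr[1]=0
Ev 8: PC=3 idx=1 pred=N actual=N -> ctr[1]=0
Ev 9: PC=3 idx=1 pred=N actual=N -> ctr[1]=0

Answer: N N N N T N N N N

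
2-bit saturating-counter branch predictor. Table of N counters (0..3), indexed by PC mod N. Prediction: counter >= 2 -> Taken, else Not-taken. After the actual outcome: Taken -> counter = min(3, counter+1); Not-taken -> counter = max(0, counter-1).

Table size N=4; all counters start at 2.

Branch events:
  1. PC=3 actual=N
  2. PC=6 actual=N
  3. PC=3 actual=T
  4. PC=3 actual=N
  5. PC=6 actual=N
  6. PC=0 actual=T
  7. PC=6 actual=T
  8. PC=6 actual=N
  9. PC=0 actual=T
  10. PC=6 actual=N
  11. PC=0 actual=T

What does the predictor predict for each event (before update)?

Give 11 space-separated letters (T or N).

Answer: T T N T N T N N T N T

Derivation:
Ev 1: PC=3 idx=3 pred=T actual=N -> ctr[3]=1
Ev 2: PC=6 idx=2 pred=T actual=N -> ctr[2]=1
Ev 3: PC=3 idx=3 pred=N actual=T -> ctr[3]=2
Ev 4: PC=3 idx=3 pred=T actual=N -> ctr[3]=1
Ev 5: PC=6 idx=2 pred=N actual=N -> ctr[2]=0
Ev 6: PC=0 idx=0 pred=T actual=T -> ctr[0]=3
Ev 7: PC=6 idx=2 pred=N actual=T -> ctr[2]=1
Ev 8: PC=6 idx=2 pred=N actual=N -> ctr[2]=0
Ev 9: PC=0 idx=0 pred=T actual=T -> ctr[0]=3
Ev 10: PC=6 idx=2 pred=N actual=N -> ctr[2]=0
Ev 11: PC=0 idx=0 pred=T actual=T -> ctr[0]=3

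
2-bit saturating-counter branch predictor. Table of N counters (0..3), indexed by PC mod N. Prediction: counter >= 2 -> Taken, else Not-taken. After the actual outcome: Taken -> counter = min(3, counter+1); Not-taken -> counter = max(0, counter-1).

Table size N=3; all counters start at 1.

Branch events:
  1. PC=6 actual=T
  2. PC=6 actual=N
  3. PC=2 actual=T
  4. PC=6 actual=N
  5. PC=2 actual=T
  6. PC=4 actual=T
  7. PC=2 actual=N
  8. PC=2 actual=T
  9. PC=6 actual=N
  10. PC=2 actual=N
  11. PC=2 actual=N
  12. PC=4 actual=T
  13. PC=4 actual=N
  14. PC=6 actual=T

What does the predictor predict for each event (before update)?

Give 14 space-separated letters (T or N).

Ev 1: PC=6 idx=0 pred=N actual=T -> ctr[0]=2
Ev 2: PC=6 idx=0 pred=T actual=N -> ctr[0]=1
Ev 3: PC=2 idx=2 pred=N actual=T -> ctr[2]=2
Ev 4: PC=6 idx=0 pred=N actual=N -> ctr[0]=0
Ev 5: PC=2 idx=2 pred=T actual=T -> ctr[2]=3
Ev 6: PC=4 idx=1 pred=N actual=T -> ctr[1]=2
Ev 7: PC=2 idx=2 pred=T actual=N -> ctr[2]=2
Ev 8: PC=2 idx=2 pred=T actual=T -> ctr[2]=3
Ev 9: PC=6 idx=0 pred=N actual=N -> ctr[0]=0
Ev 10: PC=2 idx=2 pred=T actual=N -> ctr[2]=2
Ev 11: PC=2 idx=2 pred=T actual=N -> ctr[2]=1
Ev 12: PC=4 idx=1 pred=T actual=T -> ctr[1]=3
Ev 13: PC=4 idx=1 pred=T actual=N -> ctr[1]=2
Ev 14: PC=6 idx=0 pred=N actual=T -> ctr[0]=1

Answer: N T N N T N T T N T T T T N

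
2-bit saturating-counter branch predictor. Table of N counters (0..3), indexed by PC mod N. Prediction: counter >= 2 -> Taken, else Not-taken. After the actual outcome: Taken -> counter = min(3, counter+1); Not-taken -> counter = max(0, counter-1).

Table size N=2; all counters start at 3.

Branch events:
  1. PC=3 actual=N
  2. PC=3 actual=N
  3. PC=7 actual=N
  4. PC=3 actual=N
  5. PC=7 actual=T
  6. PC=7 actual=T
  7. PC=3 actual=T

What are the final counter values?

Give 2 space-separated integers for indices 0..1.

Answer: 3 3

Derivation:
Ev 1: PC=3 idx=1 pred=T actual=N -> ctr[1]=2
Ev 2: PC=3 idx=1 pred=T actual=N -> ctr[1]=1
Ev 3: PC=7 idx=1 pred=N actual=N -> ctr[1]=0
Ev 4: PC=3 idx=1 pred=N actual=N -> ctr[1]=0
Ev 5: PC=7 idx=1 pred=N actual=T -> ctr[1]=1
Ev 6: PC=7 idx=1 pred=N actual=T -> ctr[1]=2
Ev 7: PC=3 idx=1 pred=T actual=T -> ctr[1]=3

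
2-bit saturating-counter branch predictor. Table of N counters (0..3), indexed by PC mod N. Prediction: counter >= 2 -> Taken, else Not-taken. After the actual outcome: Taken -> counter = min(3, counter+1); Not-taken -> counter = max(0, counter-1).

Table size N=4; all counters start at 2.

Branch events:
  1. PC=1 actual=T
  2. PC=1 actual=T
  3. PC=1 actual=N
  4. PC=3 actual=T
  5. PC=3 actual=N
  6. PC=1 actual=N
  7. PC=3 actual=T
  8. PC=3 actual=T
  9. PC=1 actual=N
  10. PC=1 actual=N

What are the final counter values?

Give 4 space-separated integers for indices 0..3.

Ev 1: PC=1 idx=1 pred=T actual=T -> ctr[1]=3
Ev 2: PC=1 idx=1 pred=T actual=T -> ctr[1]=3
Ev 3: PC=1 idx=1 pred=T actual=N -> ctr[1]=2
Ev 4: PC=3 idx=3 pred=T actual=T -> ctr[3]=3
Ev 5: PC=3 idx=3 pred=T actual=N -> ctr[3]=2
Ev 6: PC=1 idx=1 pred=T actual=N -> ctr[1]=1
Ev 7: PC=3 idx=3 pred=T actual=T -> ctr[3]=3
Ev 8: PC=3 idx=3 pred=T actual=T -> ctr[3]=3
Ev 9: PC=1 idx=1 pred=N actual=N -> ctr[1]=0
Ev 10: PC=1 idx=1 pred=N actual=N -> ctr[1]=0

Answer: 2 0 2 3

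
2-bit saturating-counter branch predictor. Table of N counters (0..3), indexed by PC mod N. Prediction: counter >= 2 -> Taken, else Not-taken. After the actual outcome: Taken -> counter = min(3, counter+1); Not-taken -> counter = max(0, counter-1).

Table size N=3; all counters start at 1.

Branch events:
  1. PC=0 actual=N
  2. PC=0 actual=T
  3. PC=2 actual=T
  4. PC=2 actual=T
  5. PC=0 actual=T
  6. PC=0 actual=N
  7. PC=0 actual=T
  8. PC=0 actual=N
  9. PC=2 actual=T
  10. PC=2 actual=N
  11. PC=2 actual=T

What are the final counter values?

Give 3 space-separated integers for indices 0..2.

Ev 1: PC=0 idx=0 pred=N actual=N -> ctr[0]=0
Ev 2: PC=0 idx=0 pred=N actual=T -> ctr[0]=1
Ev 3: PC=2 idx=2 pred=N actual=T -> ctr[2]=2
Ev 4: PC=2 idx=2 pred=T actual=T -> ctr[2]=3
Ev 5: PC=0 idx=0 pred=N actual=T -> ctr[0]=2
Ev 6: PC=0 idx=0 pred=T actual=N -> ctr[0]=1
Ev 7: PC=0 idx=0 pred=N actual=T -> ctr[0]=2
Ev 8: PC=0 idx=0 pred=T actual=N -> ctr[0]=1
Ev 9: PC=2 idx=2 pred=T actual=T -> ctr[2]=3
Ev 10: PC=2 idx=2 pred=T actual=N -> ctr[2]=2
Ev 11: PC=2 idx=2 pred=T actual=T -> ctr[2]=3

Answer: 1 1 3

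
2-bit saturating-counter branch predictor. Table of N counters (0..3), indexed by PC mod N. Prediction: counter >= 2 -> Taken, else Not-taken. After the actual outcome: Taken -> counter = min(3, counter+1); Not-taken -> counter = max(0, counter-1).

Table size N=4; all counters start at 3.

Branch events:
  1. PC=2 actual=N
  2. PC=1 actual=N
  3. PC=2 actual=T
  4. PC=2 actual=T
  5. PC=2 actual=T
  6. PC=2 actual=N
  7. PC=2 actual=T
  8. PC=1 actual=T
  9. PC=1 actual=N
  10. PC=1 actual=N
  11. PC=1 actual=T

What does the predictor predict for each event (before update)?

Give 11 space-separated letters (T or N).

Answer: T T T T T T T T T T N

Derivation:
Ev 1: PC=2 idx=2 pred=T actual=N -> ctr[2]=2
Ev 2: PC=1 idx=1 pred=T actual=N -> ctr[1]=2
Ev 3: PC=2 idx=2 pred=T actual=T -> ctr[2]=3
Ev 4: PC=2 idx=2 pred=T actual=T -> ctr[2]=3
Ev 5: PC=2 idx=2 pred=T actual=T -> ctr[2]=3
Ev 6: PC=2 idx=2 pred=T actual=N -> ctr[2]=2
Ev 7: PC=2 idx=2 pred=T actual=T -> ctr[2]=3
Ev 8: PC=1 idx=1 pred=T actual=T -> ctr[1]=3
Ev 9: PC=1 idx=1 pred=T actual=N -> ctr[1]=2
Ev 10: PC=1 idx=1 pred=T actual=N -> ctr[1]=1
Ev 11: PC=1 idx=1 pred=N actual=T -> ctr[1]=2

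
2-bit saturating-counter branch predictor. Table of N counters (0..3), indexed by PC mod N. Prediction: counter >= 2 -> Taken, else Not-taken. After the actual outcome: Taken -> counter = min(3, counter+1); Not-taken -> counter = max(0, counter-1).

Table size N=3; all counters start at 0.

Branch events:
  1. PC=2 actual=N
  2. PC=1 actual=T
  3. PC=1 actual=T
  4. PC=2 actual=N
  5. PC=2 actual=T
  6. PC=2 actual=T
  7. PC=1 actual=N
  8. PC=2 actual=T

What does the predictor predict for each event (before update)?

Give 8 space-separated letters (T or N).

Answer: N N N N N N T T

Derivation:
Ev 1: PC=2 idx=2 pred=N actual=N -> ctr[2]=0
Ev 2: PC=1 idx=1 pred=N actual=T -> ctr[1]=1
Ev 3: PC=1 idx=1 pred=N actual=T -> ctr[1]=2
Ev 4: PC=2 idx=2 pred=N actual=N -> ctr[2]=0
Ev 5: PC=2 idx=2 pred=N actual=T -> ctr[2]=1
Ev 6: PC=2 idx=2 pred=N actual=T -> ctr[2]=2
Ev 7: PC=1 idx=1 pred=T actual=N -> ctr[1]=1
Ev 8: PC=2 idx=2 pred=T actual=T -> ctr[2]=3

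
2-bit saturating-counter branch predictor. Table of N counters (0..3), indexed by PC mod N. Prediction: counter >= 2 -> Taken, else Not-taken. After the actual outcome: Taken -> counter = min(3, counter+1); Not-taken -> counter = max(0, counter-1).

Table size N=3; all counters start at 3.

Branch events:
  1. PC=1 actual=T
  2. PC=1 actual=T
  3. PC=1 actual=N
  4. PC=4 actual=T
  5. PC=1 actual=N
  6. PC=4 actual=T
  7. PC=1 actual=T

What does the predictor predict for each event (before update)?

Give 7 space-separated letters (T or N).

Ev 1: PC=1 idx=1 pred=T actual=T -> ctr[1]=3
Ev 2: PC=1 idx=1 pred=T actual=T -> ctr[1]=3
Ev 3: PC=1 idx=1 pred=T actual=N -> ctr[1]=2
Ev 4: PC=4 idx=1 pred=T actual=T -> ctr[1]=3
Ev 5: PC=1 idx=1 pred=T actual=N -> ctr[1]=2
Ev 6: PC=4 idx=1 pred=T actual=T -> ctr[1]=3
Ev 7: PC=1 idx=1 pred=T actual=T -> ctr[1]=3

Answer: T T T T T T T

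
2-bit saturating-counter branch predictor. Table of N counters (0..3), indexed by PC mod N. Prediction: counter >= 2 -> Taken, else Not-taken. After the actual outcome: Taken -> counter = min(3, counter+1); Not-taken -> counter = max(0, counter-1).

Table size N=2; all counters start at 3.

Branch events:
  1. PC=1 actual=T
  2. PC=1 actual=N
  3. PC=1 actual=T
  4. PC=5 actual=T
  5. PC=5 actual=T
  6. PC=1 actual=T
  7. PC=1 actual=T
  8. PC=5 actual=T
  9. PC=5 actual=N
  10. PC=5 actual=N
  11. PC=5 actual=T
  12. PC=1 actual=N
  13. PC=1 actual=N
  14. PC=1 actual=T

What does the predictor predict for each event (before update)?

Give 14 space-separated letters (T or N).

Answer: T T T T T T T T T T N T N N

Derivation:
Ev 1: PC=1 idx=1 pred=T actual=T -> ctr[1]=3
Ev 2: PC=1 idx=1 pred=T actual=N -> ctr[1]=2
Ev 3: PC=1 idx=1 pred=T actual=T -> ctr[1]=3
Ev 4: PC=5 idx=1 pred=T actual=T -> ctr[1]=3
Ev 5: PC=5 idx=1 pred=T actual=T -> ctr[1]=3
Ev 6: PC=1 idx=1 pred=T actual=T -> ctr[1]=3
Ev 7: PC=1 idx=1 pred=T actual=T -> ctr[1]=3
Ev 8: PC=5 idx=1 pred=T actual=T -> ctr[1]=3
Ev 9: PC=5 idx=1 pred=T actual=N -> ctr[1]=2
Ev 10: PC=5 idx=1 pred=T actual=N -> ctr[1]=1
Ev 11: PC=5 idx=1 pred=N actual=T -> ctr[1]=2
Ev 12: PC=1 idx=1 pred=T actual=N -> ctr[1]=1
Ev 13: PC=1 idx=1 pred=N actual=N -> ctr[1]=0
Ev 14: PC=1 idx=1 pred=N actual=T -> ctr[1]=1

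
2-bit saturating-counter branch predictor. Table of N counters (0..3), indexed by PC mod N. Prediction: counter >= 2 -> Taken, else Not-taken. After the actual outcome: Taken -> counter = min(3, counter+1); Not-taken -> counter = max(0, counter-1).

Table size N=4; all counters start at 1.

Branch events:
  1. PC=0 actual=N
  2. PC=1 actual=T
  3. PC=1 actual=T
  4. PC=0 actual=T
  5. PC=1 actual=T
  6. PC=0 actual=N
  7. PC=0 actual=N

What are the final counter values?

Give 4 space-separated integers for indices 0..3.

Ev 1: PC=0 idx=0 pred=N actual=N -> ctr[0]=0
Ev 2: PC=1 idx=1 pred=N actual=T -> ctr[1]=2
Ev 3: PC=1 idx=1 pred=T actual=T -> ctr[1]=3
Ev 4: PC=0 idx=0 pred=N actual=T -> ctr[0]=1
Ev 5: PC=1 idx=1 pred=T actual=T -> ctr[1]=3
Ev 6: PC=0 idx=0 pred=N actual=N -> ctr[0]=0
Ev 7: PC=0 idx=0 pred=N actual=N -> ctr[0]=0

Answer: 0 3 1 1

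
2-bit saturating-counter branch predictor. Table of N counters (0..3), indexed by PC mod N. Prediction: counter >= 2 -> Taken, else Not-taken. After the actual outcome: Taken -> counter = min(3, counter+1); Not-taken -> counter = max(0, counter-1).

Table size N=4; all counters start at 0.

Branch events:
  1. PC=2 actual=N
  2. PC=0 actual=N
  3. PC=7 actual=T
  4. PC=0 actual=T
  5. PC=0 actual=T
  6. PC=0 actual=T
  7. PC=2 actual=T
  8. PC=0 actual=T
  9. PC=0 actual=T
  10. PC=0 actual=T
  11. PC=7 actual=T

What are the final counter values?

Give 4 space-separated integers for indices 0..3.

Ev 1: PC=2 idx=2 pred=N actual=N -> ctr[2]=0
Ev 2: PC=0 idx=0 pred=N actual=N -> ctr[0]=0
Ev 3: PC=7 idx=3 pred=N actual=T -> ctr[3]=1
Ev 4: PC=0 idx=0 pred=N actual=T -> ctr[0]=1
Ev 5: PC=0 idx=0 pred=N actual=T -> ctr[0]=2
Ev 6: PC=0 idx=0 pred=T actual=T -> ctr[0]=3
Ev 7: PC=2 idx=2 pred=N actual=T -> ctr[2]=1
Ev 8: PC=0 idx=0 pred=T actual=T -> ctr[0]=3
Ev 9: PC=0 idx=0 pred=T actual=T -> ctr[0]=3
Ev 10: PC=0 idx=0 pred=T actual=T -> ctr[0]=3
Ev 11: PC=7 idx=3 pred=N actual=T -> ctr[3]=2

Answer: 3 0 1 2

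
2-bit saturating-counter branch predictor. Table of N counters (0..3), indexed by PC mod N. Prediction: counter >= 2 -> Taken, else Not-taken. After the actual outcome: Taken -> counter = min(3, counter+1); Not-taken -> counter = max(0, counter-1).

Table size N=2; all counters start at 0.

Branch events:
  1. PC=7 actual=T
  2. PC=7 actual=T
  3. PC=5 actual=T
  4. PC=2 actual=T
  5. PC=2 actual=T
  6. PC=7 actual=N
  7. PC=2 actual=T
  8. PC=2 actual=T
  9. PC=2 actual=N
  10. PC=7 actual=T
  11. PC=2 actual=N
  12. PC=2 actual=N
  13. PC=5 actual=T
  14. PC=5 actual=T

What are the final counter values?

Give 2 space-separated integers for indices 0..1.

Answer: 0 3

Derivation:
Ev 1: PC=7 idx=1 pred=N actual=T -> ctr[1]=1
Ev 2: PC=7 idx=1 pred=N actual=T -> ctr[1]=2
Ev 3: PC=5 idx=1 pred=T actual=T -> ctr[1]=3
Ev 4: PC=2 idx=0 pred=N actual=T -> ctr[0]=1
Ev 5: PC=2 idx=0 pred=N actual=T -> ctr[0]=2
Ev 6: PC=7 idx=1 pred=T actual=N -> ctr[1]=2
Ev 7: PC=2 idx=0 pred=T actual=T -> ctr[0]=3
Ev 8: PC=2 idx=0 pred=T actual=T -> ctr[0]=3
Ev 9: PC=2 idx=0 pred=T actual=N -> ctr[0]=2
Ev 10: PC=7 idx=1 pred=T actual=T -> ctr[1]=3
Ev 11: PC=2 idx=0 pred=T actual=N -> ctr[0]=1
Ev 12: PC=2 idx=0 pred=N actual=N -> ctr[0]=0
Ev 13: PC=5 idx=1 pred=T actual=T -> ctr[1]=3
Ev 14: PC=5 idx=1 pred=T actual=T -> ctr[1]=3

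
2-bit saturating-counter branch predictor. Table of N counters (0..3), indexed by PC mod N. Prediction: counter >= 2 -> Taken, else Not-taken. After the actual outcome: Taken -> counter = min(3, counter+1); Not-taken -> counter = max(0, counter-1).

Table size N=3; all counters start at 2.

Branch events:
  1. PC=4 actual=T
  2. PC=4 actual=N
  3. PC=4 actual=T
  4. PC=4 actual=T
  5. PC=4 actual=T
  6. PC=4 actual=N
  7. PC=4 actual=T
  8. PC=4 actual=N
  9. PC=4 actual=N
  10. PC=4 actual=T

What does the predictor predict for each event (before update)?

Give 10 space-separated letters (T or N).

Answer: T T T T T T T T T N

Derivation:
Ev 1: PC=4 idx=1 pred=T actual=T -> ctr[1]=3
Ev 2: PC=4 idx=1 pred=T actual=N -> ctr[1]=2
Ev 3: PC=4 idx=1 pred=T actual=T -> ctr[1]=3
Ev 4: PC=4 idx=1 pred=T actual=T -> ctr[1]=3
Ev 5: PC=4 idx=1 pred=T actual=T -> ctr[1]=3
Ev 6: PC=4 idx=1 pred=T actual=N -> ctr[1]=2
Ev 7: PC=4 idx=1 pred=T actual=T -> ctr[1]=3
Ev 8: PC=4 idx=1 pred=T actual=N -> ctr[1]=2
Ev 9: PC=4 idx=1 pred=T actual=N -> ctr[1]=1
Ev 10: PC=4 idx=1 pred=N actual=T -> ctr[1]=2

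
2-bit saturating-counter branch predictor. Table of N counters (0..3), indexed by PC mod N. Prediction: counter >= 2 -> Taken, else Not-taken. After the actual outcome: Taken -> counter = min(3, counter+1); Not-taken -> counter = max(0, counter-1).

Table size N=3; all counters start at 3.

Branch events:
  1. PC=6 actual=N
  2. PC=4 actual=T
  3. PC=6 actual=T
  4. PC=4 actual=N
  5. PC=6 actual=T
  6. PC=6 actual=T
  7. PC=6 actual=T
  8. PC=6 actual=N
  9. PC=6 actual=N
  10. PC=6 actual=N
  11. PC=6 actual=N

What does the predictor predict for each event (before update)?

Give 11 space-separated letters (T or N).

Answer: T T T T T T T T T N N

Derivation:
Ev 1: PC=6 idx=0 pred=T actual=N -> ctr[0]=2
Ev 2: PC=4 idx=1 pred=T actual=T -> ctr[1]=3
Ev 3: PC=6 idx=0 pred=T actual=T -> ctr[0]=3
Ev 4: PC=4 idx=1 pred=T actual=N -> ctr[1]=2
Ev 5: PC=6 idx=0 pred=T actual=T -> ctr[0]=3
Ev 6: PC=6 idx=0 pred=T actual=T -> ctr[0]=3
Ev 7: PC=6 idx=0 pred=T actual=T -> ctr[0]=3
Ev 8: PC=6 idx=0 pred=T actual=N -> ctr[0]=2
Ev 9: PC=6 idx=0 pred=T actual=N -> ctr[0]=1
Ev 10: PC=6 idx=0 pred=N actual=N -> ctr[0]=0
Ev 11: PC=6 idx=0 pred=N actual=N -> ctr[0]=0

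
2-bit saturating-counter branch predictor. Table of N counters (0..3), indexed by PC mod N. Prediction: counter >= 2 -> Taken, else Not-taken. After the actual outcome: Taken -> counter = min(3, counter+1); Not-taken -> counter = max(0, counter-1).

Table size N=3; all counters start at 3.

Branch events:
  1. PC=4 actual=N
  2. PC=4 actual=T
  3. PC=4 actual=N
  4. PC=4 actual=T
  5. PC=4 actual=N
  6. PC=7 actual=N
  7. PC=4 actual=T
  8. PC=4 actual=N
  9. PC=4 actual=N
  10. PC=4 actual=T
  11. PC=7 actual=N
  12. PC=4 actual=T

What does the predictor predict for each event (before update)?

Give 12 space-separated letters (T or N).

Answer: T T T T T T N T N N N N

Derivation:
Ev 1: PC=4 idx=1 pred=T actual=N -> ctr[1]=2
Ev 2: PC=4 idx=1 pred=T actual=T -> ctr[1]=3
Ev 3: PC=4 idx=1 pred=T actual=N -> ctr[1]=2
Ev 4: PC=4 idx=1 pred=T actual=T -> ctr[1]=3
Ev 5: PC=4 idx=1 pred=T actual=N -> ctr[1]=2
Ev 6: PC=7 idx=1 pred=T actual=N -> ctr[1]=1
Ev 7: PC=4 idx=1 pred=N actual=T -> ctr[1]=2
Ev 8: PC=4 idx=1 pred=T actual=N -> ctr[1]=1
Ev 9: PC=4 idx=1 pred=N actual=N -> ctr[1]=0
Ev 10: PC=4 idx=1 pred=N actual=T -> ctr[1]=1
Ev 11: PC=7 idx=1 pred=N actual=N -> ctr[1]=0
Ev 12: PC=4 idx=1 pred=N actual=T -> ctr[1]=1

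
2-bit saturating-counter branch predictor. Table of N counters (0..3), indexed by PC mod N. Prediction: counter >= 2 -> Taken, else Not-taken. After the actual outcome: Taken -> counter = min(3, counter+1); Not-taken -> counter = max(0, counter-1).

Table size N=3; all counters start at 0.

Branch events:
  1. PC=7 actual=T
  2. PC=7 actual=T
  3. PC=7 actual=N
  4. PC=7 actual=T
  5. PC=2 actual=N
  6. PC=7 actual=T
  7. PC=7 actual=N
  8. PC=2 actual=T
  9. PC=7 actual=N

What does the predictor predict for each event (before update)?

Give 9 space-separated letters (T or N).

Ev 1: PC=7 idx=1 pred=N actual=T -> ctr[1]=1
Ev 2: PC=7 idx=1 pred=N actual=T -> ctr[1]=2
Ev 3: PC=7 idx=1 pred=T actual=N -> ctr[1]=1
Ev 4: PC=7 idx=1 pred=N actual=T -> ctr[1]=2
Ev 5: PC=2 idx=2 pred=N actual=N -> ctr[2]=0
Ev 6: PC=7 idx=1 pred=T actual=T -> ctr[1]=3
Ev 7: PC=7 idx=1 pred=T actual=N -> ctr[1]=2
Ev 8: PC=2 idx=2 pred=N actual=T -> ctr[2]=1
Ev 9: PC=7 idx=1 pred=T actual=N -> ctr[1]=1

Answer: N N T N N T T N T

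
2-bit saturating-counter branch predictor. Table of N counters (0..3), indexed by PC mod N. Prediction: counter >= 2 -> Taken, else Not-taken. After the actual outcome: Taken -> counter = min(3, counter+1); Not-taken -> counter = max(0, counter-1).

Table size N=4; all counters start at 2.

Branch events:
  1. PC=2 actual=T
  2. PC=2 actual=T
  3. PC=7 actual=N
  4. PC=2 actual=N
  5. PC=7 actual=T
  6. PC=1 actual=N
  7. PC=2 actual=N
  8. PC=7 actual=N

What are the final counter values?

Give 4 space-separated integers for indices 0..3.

Ev 1: PC=2 idx=2 pred=T actual=T -> ctr[2]=3
Ev 2: PC=2 idx=2 pred=T actual=T -> ctr[2]=3
Ev 3: PC=7 idx=3 pred=T actual=N -> ctr[3]=1
Ev 4: PC=2 idx=2 pred=T actual=N -> ctr[2]=2
Ev 5: PC=7 idx=3 pred=N actual=T -> ctr[3]=2
Ev 6: PC=1 idx=1 pred=T actual=N -> ctr[1]=1
Ev 7: PC=2 idx=2 pred=T actual=N -> ctr[2]=1
Ev 8: PC=7 idx=3 pred=T actual=N -> ctr[3]=1

Answer: 2 1 1 1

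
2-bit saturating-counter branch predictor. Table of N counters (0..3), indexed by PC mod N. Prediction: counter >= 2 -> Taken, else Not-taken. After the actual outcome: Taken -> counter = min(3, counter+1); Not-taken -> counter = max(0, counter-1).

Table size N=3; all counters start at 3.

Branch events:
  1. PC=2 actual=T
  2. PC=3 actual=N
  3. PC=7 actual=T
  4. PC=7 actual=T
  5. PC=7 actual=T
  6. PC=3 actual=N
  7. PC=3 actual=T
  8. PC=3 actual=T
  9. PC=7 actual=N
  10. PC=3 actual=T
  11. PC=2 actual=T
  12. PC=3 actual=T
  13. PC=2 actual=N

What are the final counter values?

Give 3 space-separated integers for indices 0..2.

Answer: 3 2 2

Derivation:
Ev 1: PC=2 idx=2 pred=T actual=T -> ctr[2]=3
Ev 2: PC=3 idx=0 pred=T actual=N -> ctr[0]=2
Ev 3: PC=7 idx=1 pred=T actual=T -> ctr[1]=3
Ev 4: PC=7 idx=1 pred=T actual=T -> ctr[1]=3
Ev 5: PC=7 idx=1 pred=T actual=T -> ctr[1]=3
Ev 6: PC=3 idx=0 pred=T actual=N -> ctr[0]=1
Ev 7: PC=3 idx=0 pred=N actual=T -> ctr[0]=2
Ev 8: PC=3 idx=0 pred=T actual=T -> ctr[0]=3
Ev 9: PC=7 idx=1 pred=T actual=N -> ctr[1]=2
Ev 10: PC=3 idx=0 pred=T actual=T -> ctr[0]=3
Ev 11: PC=2 idx=2 pred=T actual=T -> ctr[2]=3
Ev 12: PC=3 idx=0 pred=T actual=T -> ctr[0]=3
Ev 13: PC=2 idx=2 pred=T actual=N -> ctr[2]=2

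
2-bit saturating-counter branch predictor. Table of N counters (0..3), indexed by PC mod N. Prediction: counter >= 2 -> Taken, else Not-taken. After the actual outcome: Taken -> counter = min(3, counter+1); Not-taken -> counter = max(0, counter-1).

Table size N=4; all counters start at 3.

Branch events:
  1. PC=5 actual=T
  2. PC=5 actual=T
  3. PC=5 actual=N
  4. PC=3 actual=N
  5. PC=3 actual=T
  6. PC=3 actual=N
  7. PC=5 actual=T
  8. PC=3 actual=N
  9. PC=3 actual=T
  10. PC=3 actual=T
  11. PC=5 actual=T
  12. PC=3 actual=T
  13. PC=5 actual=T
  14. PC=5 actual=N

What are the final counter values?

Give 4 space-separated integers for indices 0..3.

Answer: 3 2 3 3

Derivation:
Ev 1: PC=5 idx=1 pred=T actual=T -> ctr[1]=3
Ev 2: PC=5 idx=1 pred=T actual=T -> ctr[1]=3
Ev 3: PC=5 idx=1 pred=T actual=N -> ctr[1]=2
Ev 4: PC=3 idx=3 pred=T actual=N -> ctr[3]=2
Ev 5: PC=3 idx=3 pred=T actual=T -> ctr[3]=3
Ev 6: PC=3 idx=3 pred=T actual=N -> ctr[3]=2
Ev 7: PC=5 idx=1 pred=T actual=T -> ctr[1]=3
Ev 8: PC=3 idx=3 pred=T actual=N -> ctr[3]=1
Ev 9: PC=3 idx=3 pred=N actual=T -> ctr[3]=2
Ev 10: PC=3 idx=3 pred=T actual=T -> ctr[3]=3
Ev 11: PC=5 idx=1 pred=T actual=T -> ctr[1]=3
Ev 12: PC=3 idx=3 pred=T actual=T -> ctr[3]=3
Ev 13: PC=5 idx=1 pred=T actual=T -> ctr[1]=3
Ev 14: PC=5 idx=1 pred=T actual=N -> ctr[1]=2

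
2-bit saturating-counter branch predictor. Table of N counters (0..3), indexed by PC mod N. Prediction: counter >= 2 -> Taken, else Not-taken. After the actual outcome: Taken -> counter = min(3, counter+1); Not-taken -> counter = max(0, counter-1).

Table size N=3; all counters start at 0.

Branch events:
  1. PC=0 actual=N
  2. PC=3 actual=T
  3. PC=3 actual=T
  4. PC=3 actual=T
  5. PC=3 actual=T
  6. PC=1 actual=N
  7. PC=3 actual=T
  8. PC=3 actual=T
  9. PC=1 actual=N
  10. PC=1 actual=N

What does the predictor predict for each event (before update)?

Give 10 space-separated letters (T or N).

Ev 1: PC=0 idx=0 pred=N actual=N -> ctr[0]=0
Ev 2: PC=3 idx=0 pred=N actual=T -> ctr[0]=1
Ev 3: PC=3 idx=0 pred=N actual=T -> ctr[0]=2
Ev 4: PC=3 idx=0 pred=T actual=T -> ctr[0]=3
Ev 5: PC=3 idx=0 pred=T actual=T -> ctr[0]=3
Ev 6: PC=1 idx=1 pred=N actual=N -> ctr[1]=0
Ev 7: PC=3 idx=0 pred=T actual=T -> ctr[0]=3
Ev 8: PC=3 idx=0 pred=T actual=T -> ctr[0]=3
Ev 9: PC=1 idx=1 pred=N actual=N -> ctr[1]=0
Ev 10: PC=1 idx=1 pred=N actual=N -> ctr[1]=0

Answer: N N N T T N T T N N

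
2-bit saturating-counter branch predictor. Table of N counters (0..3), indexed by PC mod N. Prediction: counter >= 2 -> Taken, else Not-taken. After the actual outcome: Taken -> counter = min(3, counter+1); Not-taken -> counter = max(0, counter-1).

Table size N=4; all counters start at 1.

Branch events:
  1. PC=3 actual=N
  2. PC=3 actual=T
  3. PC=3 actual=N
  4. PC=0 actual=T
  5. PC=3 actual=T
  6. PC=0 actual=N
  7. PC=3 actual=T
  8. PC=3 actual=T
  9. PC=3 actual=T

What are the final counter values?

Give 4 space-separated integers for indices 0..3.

Answer: 1 1 1 3

Derivation:
Ev 1: PC=3 idx=3 pred=N actual=N -> ctr[3]=0
Ev 2: PC=3 idx=3 pred=N actual=T -> ctr[3]=1
Ev 3: PC=3 idx=3 pred=N actual=N -> ctr[3]=0
Ev 4: PC=0 idx=0 pred=N actual=T -> ctr[0]=2
Ev 5: PC=3 idx=3 pred=N actual=T -> ctr[3]=1
Ev 6: PC=0 idx=0 pred=T actual=N -> ctr[0]=1
Ev 7: PC=3 idx=3 pred=N actual=T -> ctr[3]=2
Ev 8: PC=3 idx=3 pred=T actual=T -> ctr[3]=3
Ev 9: PC=3 idx=3 pred=T actual=T -> ctr[3]=3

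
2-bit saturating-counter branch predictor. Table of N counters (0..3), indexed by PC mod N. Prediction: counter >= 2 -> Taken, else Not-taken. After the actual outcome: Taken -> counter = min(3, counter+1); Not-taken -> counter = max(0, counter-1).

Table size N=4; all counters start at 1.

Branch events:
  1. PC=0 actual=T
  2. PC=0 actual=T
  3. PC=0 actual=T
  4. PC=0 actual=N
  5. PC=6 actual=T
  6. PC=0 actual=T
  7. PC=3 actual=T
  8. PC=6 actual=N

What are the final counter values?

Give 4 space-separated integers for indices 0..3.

Answer: 3 1 1 2

Derivation:
Ev 1: PC=0 idx=0 pred=N actual=T -> ctr[0]=2
Ev 2: PC=0 idx=0 pred=T actual=T -> ctr[0]=3
Ev 3: PC=0 idx=0 pred=T actual=T -> ctr[0]=3
Ev 4: PC=0 idx=0 pred=T actual=N -> ctr[0]=2
Ev 5: PC=6 idx=2 pred=N actual=T -> ctr[2]=2
Ev 6: PC=0 idx=0 pred=T actual=T -> ctr[0]=3
Ev 7: PC=3 idx=3 pred=N actual=T -> ctr[3]=2
Ev 8: PC=6 idx=2 pred=T actual=N -> ctr[2]=1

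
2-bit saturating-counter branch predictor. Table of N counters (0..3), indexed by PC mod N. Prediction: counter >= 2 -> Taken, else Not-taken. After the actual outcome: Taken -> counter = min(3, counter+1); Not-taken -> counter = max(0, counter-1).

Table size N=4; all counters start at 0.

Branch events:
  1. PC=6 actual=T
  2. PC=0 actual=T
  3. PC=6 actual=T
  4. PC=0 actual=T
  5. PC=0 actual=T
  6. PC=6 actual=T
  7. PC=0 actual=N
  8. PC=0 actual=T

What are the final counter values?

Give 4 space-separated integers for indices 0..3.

Ev 1: PC=6 idx=2 pred=N actual=T -> ctr[2]=1
Ev 2: PC=0 idx=0 pred=N actual=T -> ctr[0]=1
Ev 3: PC=6 idx=2 pred=N actual=T -> ctr[2]=2
Ev 4: PC=0 idx=0 pred=N actual=T -> ctr[0]=2
Ev 5: PC=0 idx=0 pred=T actual=T -> ctr[0]=3
Ev 6: PC=6 idx=2 pred=T actual=T -> ctr[2]=3
Ev 7: PC=0 idx=0 pred=T actual=N -> ctr[0]=2
Ev 8: PC=0 idx=0 pred=T actual=T -> ctr[0]=3

Answer: 3 0 3 0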